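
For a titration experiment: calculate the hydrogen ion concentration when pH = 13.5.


[H+] = 10^(-pH) = 10^(-13.5)
= 3.16×10^-14 M

3.16×10^-14 M


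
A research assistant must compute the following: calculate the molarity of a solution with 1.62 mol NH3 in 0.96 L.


M = n/V = 1.62/0.96 = 1.688 mol/L

1.688 M


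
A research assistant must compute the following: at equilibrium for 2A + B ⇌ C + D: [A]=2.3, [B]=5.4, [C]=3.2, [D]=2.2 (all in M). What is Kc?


Kc = [C][D]/([A]^2[B])
= (3.2^1 × 2.2^1)/(2.3^2 × 5.4^1)
= 7.04/28.566
= 0.2464

0.2464


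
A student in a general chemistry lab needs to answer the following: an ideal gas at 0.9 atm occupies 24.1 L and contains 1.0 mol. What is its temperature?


PV = nRT  (R = 0.08206 L·atm/(mol·K))
T = PV/(nR) = 0.9×24.1/(1.0×0.08206)
= 21.69/0.082060
= 264.32 K

264.32 K


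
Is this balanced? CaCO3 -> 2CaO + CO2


Equation: CaCO3 -> 2CaO + CO2
Check atoms: C: 1=1, Ca: 1≠2, O: 3≠4
Not balanced

No, not balanced


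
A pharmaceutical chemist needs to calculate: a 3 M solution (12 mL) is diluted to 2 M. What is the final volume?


C1V1 = C2V2
3 × 12 = 2 × V2
V2 = 36/2 = 18.0 mL

18.0 mL


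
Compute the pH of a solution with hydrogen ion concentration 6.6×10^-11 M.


pH = -log10([H+]) = -log10(6.6×10^-11)
= 11 - log10(6.6)
= 11 - 0.82
= 10.18

10.18


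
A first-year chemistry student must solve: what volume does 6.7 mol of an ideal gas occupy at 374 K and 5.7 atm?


PV = nRT  (R = 0.08206 L·atm/(mol·K))
V = nRT/P = 6.7×0.08206×374/5.7
= 36.075 L

36.075 L


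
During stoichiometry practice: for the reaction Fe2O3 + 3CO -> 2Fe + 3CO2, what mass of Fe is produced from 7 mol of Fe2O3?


Mole ratio Fe:Fe2O3 = 2:1
n(Fe) = 7 × 2/1 = 14.000 mol
mass = 14.000 × 55.85 = 781.9 g

781.9 g


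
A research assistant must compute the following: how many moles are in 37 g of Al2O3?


M(Al2O3) = 101.96 g/mol
n = mass/M = 37/101.96 = 0.3629 mol

0.3629 mol


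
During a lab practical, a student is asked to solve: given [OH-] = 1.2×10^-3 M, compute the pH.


pOH = -log10([OH-]) = -log10(1.2×10^-3)
= 3 - log10(1.2) = 2.92
pH = 14 - pOH = 14 - 2.92 = 11.08

11.08


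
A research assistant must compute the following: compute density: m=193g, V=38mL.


ρ = mass/volume
= 193/38
= 5.079 g/mL

5.079 g/mL


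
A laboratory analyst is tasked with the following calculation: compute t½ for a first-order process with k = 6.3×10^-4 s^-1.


t½ = ln2/k = 0.693147/(6.3×10^-4 s^-1)
= 1100 s

1100 s


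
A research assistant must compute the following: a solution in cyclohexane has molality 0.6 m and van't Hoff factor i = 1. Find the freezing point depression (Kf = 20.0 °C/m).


ΔTf = Kf × m × i
= 20.0 × 0.6 × 1
= 12.0 °C

12.0 °C


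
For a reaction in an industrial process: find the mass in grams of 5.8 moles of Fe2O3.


M(Fe2O3) = 159.7 g/mol
mass = n × M = 5.8 × 159.7 = 926.26 g

926.26 g


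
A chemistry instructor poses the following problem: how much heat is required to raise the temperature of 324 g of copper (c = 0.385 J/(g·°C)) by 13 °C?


q = mcΔT = 324 × 0.385 × 13
= 1621.62 J

1621.62 J


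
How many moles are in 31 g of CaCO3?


M(CaCO3) = 100.09 g/mol
n = mass/M = 31/100.09 = 0.3097 mol

0.3097 mol


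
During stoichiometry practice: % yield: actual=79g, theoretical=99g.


% yield = actual/theoretical × 100
= 79/99 × 100
= 79.8%

79.8%


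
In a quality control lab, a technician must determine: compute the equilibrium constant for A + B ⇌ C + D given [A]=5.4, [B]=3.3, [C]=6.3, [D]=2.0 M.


Kc = [C][D]/([A][B])
= (6.3^1 × 2.0^1)/(5.4^1 × 3.3^1)
= 12.6/17.82
= 0.7071

0.7071


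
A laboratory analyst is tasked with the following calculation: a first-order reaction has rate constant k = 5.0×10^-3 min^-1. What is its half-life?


t½ = ln2/k = 0.693147/(5.0×10^-3 min^-1)
= 138.6 min

138.6 min


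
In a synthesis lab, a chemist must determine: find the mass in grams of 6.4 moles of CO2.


M(CO2) = 44.01 g/mol
mass = n × M = 6.4 × 44.01 = 281.66 g

281.66 g


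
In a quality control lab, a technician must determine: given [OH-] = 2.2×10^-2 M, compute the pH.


pOH = -log10([OH-]) = -log10(2.2×10^-2)
= 2 - log10(2.2) = 1.66
pH = 14 - pOH = 14 - 1.66 = 12.34

12.34


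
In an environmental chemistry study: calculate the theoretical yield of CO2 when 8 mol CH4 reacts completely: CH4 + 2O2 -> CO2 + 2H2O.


Mole ratio CO2:CH4 = 1:1
n(CO2) = 8 × 1/1 = 8.000 mol
mass = 8.000 × 44.01 = 352.08 g

352.08 g


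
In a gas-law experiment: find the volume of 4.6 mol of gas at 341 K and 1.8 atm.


PV = nRT  (R = 0.08206 L·atm/(mol·K))
V = nRT/P = 4.6×0.08206×341/1.8
= 71.511 L

71.511 L


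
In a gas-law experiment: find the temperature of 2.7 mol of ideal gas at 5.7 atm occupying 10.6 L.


PV = nRT  (R = 0.08206 L·atm/(mol·K))
T = PV/(nR) = 5.7×10.6/(2.7×0.08206)
= 60.42/0.221562
= 272.70 K

272.70 K


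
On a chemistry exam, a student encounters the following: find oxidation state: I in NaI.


halide: -1
Oxidation number: -1

-1


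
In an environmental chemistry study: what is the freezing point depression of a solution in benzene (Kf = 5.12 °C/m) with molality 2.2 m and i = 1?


ΔTf = Kf × m × i
= 5.12 × 2.2 × 1
= 11.264 °C

11.264 °C


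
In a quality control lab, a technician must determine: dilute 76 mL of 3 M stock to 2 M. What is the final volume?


C1V1 = C2V2
3 × 76 = 2 × V2
V2 = 228/2 = 114.0 mL

114.0 mL


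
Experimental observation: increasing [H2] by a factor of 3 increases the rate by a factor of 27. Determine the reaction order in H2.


rate ∝ [H2]^n
3^n = 27 → n = 3
Order in H2: 3

3


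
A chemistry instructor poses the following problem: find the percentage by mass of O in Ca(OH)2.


M(Ca(OH)2) = 1×40.08 + 2×16.0 + 2×1.008 = 74.096 g/mol
Mass of O = 2 × 16.0 = 32.00 g/mol
% O = 32.00/74.096 × 100 = 43.19%

43.19%


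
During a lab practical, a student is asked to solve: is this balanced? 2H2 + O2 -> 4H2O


Equation: 2H2 + O2 -> 4H2O
Check atoms: H: 4≠8, O: 2≠4
Not balanced

No, not balanced


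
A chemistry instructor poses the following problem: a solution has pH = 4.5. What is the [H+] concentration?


[H+] = 10^(-pH) = 10^(-4.5)
= 3.16×10^-5 M

3.16×10^-5 M


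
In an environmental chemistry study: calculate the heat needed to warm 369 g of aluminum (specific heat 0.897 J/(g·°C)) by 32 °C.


q = mcΔT = 369 × 0.897 × 32
= 10591.78 J

10591.78 J


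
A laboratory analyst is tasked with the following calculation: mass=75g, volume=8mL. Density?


ρ = mass/volume
= 75/8
= 9.375 g/mL

9.375 g/mL


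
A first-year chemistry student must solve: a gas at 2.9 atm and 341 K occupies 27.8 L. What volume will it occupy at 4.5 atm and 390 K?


P1V1/T1 = P2V2/T2
V2 = P1V1T2/(T1P2)
= 2.9×27.8×390/(341×4.5)
= 20.49 L

20.49 L


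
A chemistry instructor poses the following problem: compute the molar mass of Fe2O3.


M(Fe2O3) = 2×55.85 + 3×16.0
= 111.7 + 48.0
= 159.7 g/mol

159.7 g/mol


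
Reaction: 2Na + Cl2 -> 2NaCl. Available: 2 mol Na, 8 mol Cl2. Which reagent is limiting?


Mole ratio available / coefficient:
  Na: 2/2 = 1.000
  Cl2: 8/1 = 8.000
Smaller ratio is limiting.

Na


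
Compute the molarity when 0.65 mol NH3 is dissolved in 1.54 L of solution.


M = n/V = 0.65/1.54 = 0.422 mol/L

0.422 M


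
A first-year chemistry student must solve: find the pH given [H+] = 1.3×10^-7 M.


pH = -log10([H+]) = -log10(1.3×10^-7)
= 7 - log10(1.3)
= 7 - 0.11
= 6.89

6.89


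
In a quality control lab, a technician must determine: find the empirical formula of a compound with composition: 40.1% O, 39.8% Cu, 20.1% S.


Assume 100 g sample. Moles of each element:
  O: 40.1/16.0 = 2.506 mol
  Cu: 39.8/63.55 = 0.626 mol
  S: 20.1/32.07 = 0.627 mol
Divide by smallest (0.626):
  O: 2.506/0.626 = 4.0
  Cu: 0.626/0.626 = 1.0
  S: 0.627/0.626 = 1.0
Empirical formula: CuSO4

CuSO4


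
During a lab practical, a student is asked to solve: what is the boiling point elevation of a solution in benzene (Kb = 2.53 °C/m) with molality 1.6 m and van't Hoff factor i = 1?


ΔTb = Kb × m × i
= 2.53 × 1.6 × 1
= 4.048 °C

4.048 °C


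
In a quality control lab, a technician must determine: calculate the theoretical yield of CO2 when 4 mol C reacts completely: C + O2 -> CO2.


Mole ratio CO2:C = 1:1
n(CO2) = 4 × 1/1 = 4.000 mol
mass = 4.000 × 44.01 = 176.04 g

176.04 g


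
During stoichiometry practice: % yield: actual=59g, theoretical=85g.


% yield = actual/theoretical × 100
= 59/85 × 100
= 69.41%

69.41%


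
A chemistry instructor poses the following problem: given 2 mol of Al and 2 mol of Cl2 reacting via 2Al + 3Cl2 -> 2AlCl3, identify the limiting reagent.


Mole ratio available / coefficient:
  Al: 2/2 = 1.000
  Cl2: 2/3 = 0.667
Smaller ratio is limiting.

Cl2


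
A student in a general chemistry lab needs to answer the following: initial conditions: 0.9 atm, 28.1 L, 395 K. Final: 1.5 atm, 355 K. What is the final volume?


P1V1/T1 = P2V2/T2
V2 = P1V1T2/(T1P2)
= 0.9×28.1×355/(395×1.5)
= 15.153 L

15.153 L


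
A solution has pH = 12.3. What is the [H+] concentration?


[H+] = 10^(-pH) = 10^(-12.3)
= 5.01×10^-13 M

5.01×10^-13 M


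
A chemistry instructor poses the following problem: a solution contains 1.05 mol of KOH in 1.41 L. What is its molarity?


M = n/V = 1.05/1.41 = 0.745 mol/L

0.745 M


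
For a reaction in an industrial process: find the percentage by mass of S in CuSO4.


M(CuSO4) = 1×63.55 + 1×32.07 + 4×16.0 = 159.62 g/mol
Mass of S = 1 × 32.07 = 32.07 g/mol
% S = 32.07/159.62 × 100 = 20.09%

20.09%


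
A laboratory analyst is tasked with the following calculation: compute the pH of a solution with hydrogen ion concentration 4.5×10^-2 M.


pH = -log10([H+]) = -log10(4.5×10^-2)
= 2 - log10(4.5)
= 2 - 0.65
= 1.35

1.35


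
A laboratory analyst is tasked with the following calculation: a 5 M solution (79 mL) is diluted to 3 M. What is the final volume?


C1V1 = C2V2
5 × 79 = 3 × V2
V2 = 395/3 = 131.67 mL

131.67 mL


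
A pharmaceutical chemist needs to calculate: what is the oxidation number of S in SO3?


x + 3(-2) = 0, so x = +6
Oxidation number: +6

+6


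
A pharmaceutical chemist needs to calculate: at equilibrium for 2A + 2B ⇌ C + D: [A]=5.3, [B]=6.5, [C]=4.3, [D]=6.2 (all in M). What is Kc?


Kc = [C][D]/([A]^2[B]^2)
= (4.3^1 × 6.2^1)/(5.3^2 × 6.5^2)
= 26.66/1186.8025
= 0.02246

0.02246


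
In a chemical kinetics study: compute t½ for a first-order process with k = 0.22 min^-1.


t½ = ln2/k = 0.693147/(0.22 min^-1)
= 3.151 min

3.151 min


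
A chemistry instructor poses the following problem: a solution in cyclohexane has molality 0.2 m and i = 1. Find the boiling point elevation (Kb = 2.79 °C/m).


ΔTb = Kb × m × i
= 2.79 × 0.2 × 1
= 0.558 °C

0.558 °C


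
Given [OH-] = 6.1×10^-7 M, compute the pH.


pOH = -log10([OH-]) = -log10(6.1×10^-7)
= 7 - log10(6.1) = 6.21
pH = 14 - pOH = 14 - 6.21 = 7.79

7.79


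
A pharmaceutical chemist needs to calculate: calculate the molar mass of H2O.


M(H2O) = 2×1.008 + 1×16.0
= 2.02 + 16.0
= 18.02 g/mol

18.02 g/mol


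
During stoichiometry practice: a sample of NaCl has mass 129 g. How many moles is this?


M(NaCl) = 58.44 g/mol
n = mass/M = 129/58.44 = 2.2074 mol

2.2074 mol


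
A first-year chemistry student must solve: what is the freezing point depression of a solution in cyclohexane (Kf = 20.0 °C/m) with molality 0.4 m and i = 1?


ΔTf = Kf × m × i
= 20.0 × 0.4 × 1
= 8.0 °C

8.0 °C


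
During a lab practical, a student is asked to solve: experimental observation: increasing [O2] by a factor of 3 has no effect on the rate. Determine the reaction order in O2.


rate ∝ [O2]^n
rate ∝ [O2]^0
Order in O2: 0

0


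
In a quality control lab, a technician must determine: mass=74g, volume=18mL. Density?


ρ = mass/volume
= 74/18
= 4.111 g/mL

4.111 g/mL


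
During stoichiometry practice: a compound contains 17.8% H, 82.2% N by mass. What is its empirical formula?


Assume 100 g sample. Moles of each element:
  H: 17.8/1.008 = 17.659 mol
  N: 82.2/14.01 = 5.867 mol
Divide by smallest (5.867):
  H: 17.659/5.867 = 3.01
  N: 5.867/5.867 = 1.0
Empirical formula: NH3

NH3


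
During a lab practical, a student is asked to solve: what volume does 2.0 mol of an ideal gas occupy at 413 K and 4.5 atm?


PV = nRT  (R = 0.08206 L·atm/(mol·K))
V = nRT/P = 2.0×0.08206×413/4.5
= 15.063 L

15.063 L


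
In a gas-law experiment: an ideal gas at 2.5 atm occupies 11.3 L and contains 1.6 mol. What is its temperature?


PV = nRT  (R = 0.08206 L·atm/(mol·K))
T = PV/(nR) = 2.5×11.3/(1.6×0.08206)
= 28.25/0.131296
= 215.16 K

215.16 K


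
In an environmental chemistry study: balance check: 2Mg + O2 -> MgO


Equation: 2Mg + O2 -> MgO
Check atoms: Mg: 2≠1, O: 2≠1
Not balanced

No, not balanced


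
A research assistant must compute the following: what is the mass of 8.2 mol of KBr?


M(KBr) = 119.0 g/mol
mass = n × M = 8.2 × 119.0 = 975.80 g

975.80 g


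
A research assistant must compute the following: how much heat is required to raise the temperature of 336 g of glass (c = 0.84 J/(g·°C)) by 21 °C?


q = mcΔT = 336 × 0.84 × 21
= 5927.04 J

5927.04 J


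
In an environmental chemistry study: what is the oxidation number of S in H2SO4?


2(+1) + x + 4(-2) = 0, so x = +6
Oxidation number: +6

+6


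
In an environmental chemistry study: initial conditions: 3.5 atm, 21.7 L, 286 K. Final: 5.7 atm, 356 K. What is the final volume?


P1V1/T1 = P2V2/T2
V2 = P1V1T2/(T1P2)
= 3.5×21.7×356/(286×5.7)
= 16.586 L

16.586 L


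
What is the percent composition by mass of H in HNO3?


M(HNO3) = 1×1.008 + 1×14.01 + 3×16.0 = 63.018 g/mol
Mass of H = 1 × 1.008 = 1.008 g/mol
% H = 1.008/63.018 × 100 = 1.60%

1.60%


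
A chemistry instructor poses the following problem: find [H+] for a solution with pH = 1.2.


[H+] = 10^(-pH) = 10^(-1.2)
= 6.31×10^-2 M

6.31×10^-2 M


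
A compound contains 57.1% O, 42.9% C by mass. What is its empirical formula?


Assume 100 g sample. Moles of each element:
  O: 57.1/16.0 = 3.569 mol
  C: 42.9/12.01 = 3.572 mol
Divide by smallest (3.569):
  O: 3.569/3.569 = 1.0
  C: 3.572/3.569 = 1.0
Empirical formula: CO

CO


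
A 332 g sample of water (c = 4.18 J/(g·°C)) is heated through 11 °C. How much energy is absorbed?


q = mcΔT = 332 × 4.18 × 11
= 15265.36 J

15265.36 J


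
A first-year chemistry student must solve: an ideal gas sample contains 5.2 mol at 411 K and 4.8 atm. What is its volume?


PV = nRT  (R = 0.08206 L·atm/(mol·K))
V = nRT/P = 5.2×0.08206×411/4.8
= 36.537 L

36.537 L


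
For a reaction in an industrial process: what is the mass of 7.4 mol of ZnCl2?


M(ZnCl2) = 136.28 g/mol
mass = n × M = 7.4 × 136.28 = 1008.47 g

1008.47 g


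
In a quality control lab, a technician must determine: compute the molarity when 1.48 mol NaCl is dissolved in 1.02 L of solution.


M = n/V = 1.48/1.02 = 1.451 mol/L

1.451 M


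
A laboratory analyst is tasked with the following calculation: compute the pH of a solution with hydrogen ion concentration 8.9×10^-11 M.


pH = -log10([H+]) = -log10(8.9×10^-11)
= 11 - log10(8.9)
= 11 - 0.95
= 10.05

10.05


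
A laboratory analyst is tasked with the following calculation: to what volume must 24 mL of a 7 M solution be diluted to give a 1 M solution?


C1V1 = C2V2
7 × 24 = 1 × V2
V2 = 168/1 = 168.0 mL

168.0 mL


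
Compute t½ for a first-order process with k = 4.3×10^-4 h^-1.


t½ = ln2/k = 0.693147/(4.3×10^-4 h^-1)
= 1612 h

1612 h


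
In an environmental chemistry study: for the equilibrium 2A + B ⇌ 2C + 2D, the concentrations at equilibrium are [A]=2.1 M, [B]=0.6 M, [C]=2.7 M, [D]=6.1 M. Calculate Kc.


Kc = [C]^2[D]^2/([A]^2[B])
= (2.7^2 × 6.1^2)/(2.1^2 × 0.6^1)
= 271.2609/2.646
= 102.5

102.5


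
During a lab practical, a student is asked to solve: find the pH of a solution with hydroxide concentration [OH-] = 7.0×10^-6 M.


pOH = -log10([OH-]) = -log10(7.0×10^-6)
= 6 - log10(7.0) = 5.15
pH = 14 - pOH = 14 - 5.15 = 8.85

8.85


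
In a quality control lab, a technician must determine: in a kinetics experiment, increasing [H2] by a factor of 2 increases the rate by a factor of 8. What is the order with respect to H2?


rate ∝ [H2]^n
2^n = 8 → n = 3
Order in H2: 3

3


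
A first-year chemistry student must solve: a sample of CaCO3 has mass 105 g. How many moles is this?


M(CaCO3) = 100.09 g/mol
n = mass/M = 105/100.09 = 1.0491 mol

1.0491 mol


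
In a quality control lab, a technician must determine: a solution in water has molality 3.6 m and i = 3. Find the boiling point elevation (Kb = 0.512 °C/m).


ΔTb = Kb × m × i
= 0.512 × 3.6 × 3
= 5.5296 °C

5.5296 °C


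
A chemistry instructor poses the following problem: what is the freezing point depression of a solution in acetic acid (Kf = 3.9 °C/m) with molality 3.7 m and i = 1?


ΔTf = Kf × m × i
= 3.9 × 3.7 × 1
= 14.43 °C

14.43 °C


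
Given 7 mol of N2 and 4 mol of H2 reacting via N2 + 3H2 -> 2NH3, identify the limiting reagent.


Mole ratio available / coefficient:
  N2: 7/1 = 7.000
  H2: 4/3 = 1.333
Smaller ratio is limiting.

H2


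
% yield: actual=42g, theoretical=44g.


% yield = actual/theoretical × 100
= 42/44 × 100
= 95.45%

95.45%


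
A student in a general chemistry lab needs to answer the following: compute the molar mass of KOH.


M(KOH) = 1×39.1 + 1×16.0 + 1×1.008
= 39.1 + 16.0 + 1.01
= 56.11 g/mol

56.11 g/mol


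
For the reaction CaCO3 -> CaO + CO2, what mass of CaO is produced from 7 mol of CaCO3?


Mole ratio CaO:CaCO3 = 1:1
n(CaO) = 7 × 1/1 = 7.000 mol
mass = 7.000 × 56.08 = 392.56 g

392.56 g


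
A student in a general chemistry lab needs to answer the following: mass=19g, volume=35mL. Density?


ρ = mass/volume
= 19/35
= 0.543 g/mL

0.543 g/mL


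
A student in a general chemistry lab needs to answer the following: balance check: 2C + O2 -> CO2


Equation: 2C + O2 -> CO2
Check atoms: C: 2≠1, O: 2=2
Not balanced

No, not balanced


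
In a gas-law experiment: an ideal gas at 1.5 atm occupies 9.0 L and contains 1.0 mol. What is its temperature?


PV = nRT  (R = 0.08206 L·atm/(mol·K))
T = PV/(nR) = 1.5×9.0/(1.0×0.08206)
= 13.50/0.082060
= 164.51 K

164.51 K


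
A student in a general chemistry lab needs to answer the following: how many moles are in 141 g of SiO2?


M(SiO2) = 60.09 g/mol
n = mass/M = 141/60.09 = 2.3465 mol

2.3465 mol


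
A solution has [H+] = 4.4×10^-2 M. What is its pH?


pH = -log10([H+]) = -log10(4.4×10^-2)
= 2 - log10(4.4)
= 2 - 0.64
= 1.36

1.36


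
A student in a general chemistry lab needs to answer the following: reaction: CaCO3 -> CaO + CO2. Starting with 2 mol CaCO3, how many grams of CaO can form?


Mole ratio CaO:CaCO3 = 1:1
n(CaO) = 2 × 1/1 = 2.000 mol
mass = 2.000 × 56.08 = 112.16 g

112.16 g


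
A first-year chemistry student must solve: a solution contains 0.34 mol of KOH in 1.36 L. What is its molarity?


M = n/V = 0.34/1.36 = 0.250 mol/L

0.250 M


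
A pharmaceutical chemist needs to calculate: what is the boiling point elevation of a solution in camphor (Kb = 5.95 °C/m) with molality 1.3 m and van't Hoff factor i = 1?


ΔTb = Kb × m × i
= 5.95 × 1.3 × 1
= 7.735 °C

7.735 °C


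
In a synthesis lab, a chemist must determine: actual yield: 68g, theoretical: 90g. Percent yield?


% yield = actual/theoretical × 100
= 68/90 × 100
= 75.56%

75.56%


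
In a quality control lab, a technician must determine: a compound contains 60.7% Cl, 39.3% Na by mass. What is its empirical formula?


Assume 100 g sample. Moles of each element:
  Cl: 60.7/35.45 = 1.712 mol
  Na: 39.3/22.99 = 1.709 mol
Divide by smallest (1.709):
  Cl: 1.712/1.709 = 1.0
  Na: 1.709/1.709 = 1.0
Empirical formula: NaCl

NaCl


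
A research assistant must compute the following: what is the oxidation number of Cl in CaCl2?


halide: -1
Oxidation number: -1

-1


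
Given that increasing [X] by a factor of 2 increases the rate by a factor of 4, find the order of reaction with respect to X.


rate ∝ [X]^n
2^n = 4 → n = 2
Order in X: 2

2


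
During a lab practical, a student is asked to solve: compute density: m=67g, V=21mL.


ρ = mass/volume
= 67/21
= 3.19 g/mL

3.19 g/mL


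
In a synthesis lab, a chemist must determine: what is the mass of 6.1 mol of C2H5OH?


M(C2H5OH) = 46.07 g/mol
mass = n × M = 6.1 × 46.07 = 281.03 g

281.03 g


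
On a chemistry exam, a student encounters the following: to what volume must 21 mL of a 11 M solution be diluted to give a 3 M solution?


C1V1 = C2V2
11 × 21 = 3 × V2
V2 = 231/3 = 77.0 mL

77.0 mL


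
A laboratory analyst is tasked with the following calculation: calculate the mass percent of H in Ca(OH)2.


M(Ca(OH)2) = 1×40.08 + 2×16.0 + 2×1.008 = 74.096 g/mol
Mass of H = 2 × 1.008 = 2.016 g/mol
% H = 2.016/74.096 × 100 = 2.72%

2.72%


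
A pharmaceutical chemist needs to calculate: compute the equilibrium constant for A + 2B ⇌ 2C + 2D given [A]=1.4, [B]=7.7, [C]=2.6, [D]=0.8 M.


Kc = [C]^2[D]^2/([A][B]^2)
= (2.6^2 × 0.8^2)/(1.4^1 × 7.7^2)
= 4.3264/83.006
= 0.05212

0.05212


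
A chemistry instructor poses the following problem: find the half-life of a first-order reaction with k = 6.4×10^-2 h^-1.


t½ = ln2/k = 0.693147/(6.4×10^-2 h^-1)
= 10.83 h

10.83 h


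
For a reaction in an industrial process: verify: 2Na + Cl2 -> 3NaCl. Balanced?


Equation: 2Na + Cl2 -> 3NaCl
Check atoms: Cl: 2≠3, Na: 2≠3
Not balanced

No, not balanced


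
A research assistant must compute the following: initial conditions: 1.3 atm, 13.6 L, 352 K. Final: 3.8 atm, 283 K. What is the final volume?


P1V1/T1 = P2V2/T2
V2 = P1V1T2/(T1P2)
= 1.3×13.6×283/(352×3.8)
= 3.741 L

3.741 L


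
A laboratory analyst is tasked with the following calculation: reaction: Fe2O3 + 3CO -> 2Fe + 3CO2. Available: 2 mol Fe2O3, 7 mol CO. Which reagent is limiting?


Mole ratio available / coefficient:
  Fe2O3: 2/1 = 2.000
  CO: 7/3 = 2.333
Smaller ratio is limiting.

Fe2O3


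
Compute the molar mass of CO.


M(CO) = 1×12.01 + 1×16.0
= 12.01 + 16.0
= 28.01 g/mol

28.01 g/mol


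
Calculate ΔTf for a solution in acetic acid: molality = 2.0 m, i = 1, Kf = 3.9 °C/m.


ΔTf = Kf × m × i
= 3.9 × 2.0 × 1
= 7.8 °C

7.8 °C


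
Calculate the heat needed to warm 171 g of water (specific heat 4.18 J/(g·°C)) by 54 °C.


q = mcΔT = 171 × 4.18 × 54
= 38598.12 J

38598.12 J


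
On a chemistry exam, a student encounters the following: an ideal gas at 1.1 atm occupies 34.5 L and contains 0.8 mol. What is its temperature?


PV = nRT  (R = 0.08206 L·atm/(mol·K))
T = PV/(nR) = 1.1×34.5/(0.8×0.08206)
= 37.95/0.065648
= 578.08 K

578.08 K


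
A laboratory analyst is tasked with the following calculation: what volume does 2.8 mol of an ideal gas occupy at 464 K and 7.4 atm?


PV = nRT  (R = 0.08206 L·atm/(mol·K))
V = nRT/P = 2.8×0.08206×464/7.4
= 14.407 L

14.407 L


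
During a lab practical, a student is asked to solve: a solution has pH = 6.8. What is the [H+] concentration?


[H+] = 10^(-pH) = 10^(-6.8)
= 1.58×10^-7 M

1.58×10^-7 M


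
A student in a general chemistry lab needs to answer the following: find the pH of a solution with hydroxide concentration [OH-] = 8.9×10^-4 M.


pOH = -log10([OH-]) = -log10(8.9×10^-4)
= 4 - log10(8.9) = 3.05
pH = 14 - pOH = 14 - 3.05 = 10.95

10.95


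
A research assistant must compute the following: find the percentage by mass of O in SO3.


M(SO3) = 1×32.07 + 3×16.0 = 80.07 g/mol
Mass of O = 3 × 16.0 = 48.00 g/mol
% O = 48.00/80.07 × 100 = 59.95%

59.95%


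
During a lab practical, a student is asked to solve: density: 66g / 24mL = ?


ρ = mass/volume
= 66/24
= 2.75 g/mL

2.75 g/mL


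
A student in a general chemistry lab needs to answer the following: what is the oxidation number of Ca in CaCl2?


Group 2 metal: +2
Oxidation number: +2

+2


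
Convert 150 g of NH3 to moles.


M(NH3) = 17.03 g/mol
n = mass/M = 150/17.03 = 8.808 mol

8.808 mol


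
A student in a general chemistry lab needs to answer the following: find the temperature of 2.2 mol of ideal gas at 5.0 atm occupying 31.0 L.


PV = nRT  (R = 0.08206 L·atm/(mol·K))
T = PV/(nR) = 5.0×31.0/(2.2×0.08206)
= 155.00/0.180532
= 858.57 K

858.57 K


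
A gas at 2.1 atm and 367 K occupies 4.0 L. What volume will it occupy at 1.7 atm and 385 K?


P1V1/T1 = P2V2/T2
V2 = P1V1T2/(T1P2)
= 2.1×4.0×385/(367×1.7)
= 5.184 L

5.184 L


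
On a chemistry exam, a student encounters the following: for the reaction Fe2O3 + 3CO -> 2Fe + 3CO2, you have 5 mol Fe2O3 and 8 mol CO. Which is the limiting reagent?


Mole ratio available / coefficient:
  Fe2O3: 5/1 = 5.000
  CO: 8/3 = 2.667
Smaller ratio is limiting.

CO


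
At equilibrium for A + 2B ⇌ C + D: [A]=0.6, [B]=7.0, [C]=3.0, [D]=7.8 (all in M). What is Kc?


Kc = [C][D]/([A][B]^2)
= (3.0^1 × 7.8^1)/(0.6^1 × 7.0^2)
= 23.4/29.4
= 0.7959

0.7959


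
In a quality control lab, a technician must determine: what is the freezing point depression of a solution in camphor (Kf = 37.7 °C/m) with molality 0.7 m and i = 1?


ΔTf = Kf × m × i
= 37.7 × 0.7 × 1
= 26.39 °C

26.39 °C


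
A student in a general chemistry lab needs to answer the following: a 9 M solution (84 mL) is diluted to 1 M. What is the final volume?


C1V1 = C2V2
9 × 84 = 1 × V2
V2 = 756/1 = 756.0 mL

756.0 mL


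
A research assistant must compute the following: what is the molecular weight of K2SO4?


M(K2SO4) = 2×39.1 + 1×32.07 + 4×16.0
= 78.2 + 32.07 + 64.0
= 174.27 g/mol

174.27 g/mol


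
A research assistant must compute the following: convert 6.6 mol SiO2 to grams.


M(SiO2) = 60.09 g/mol
mass = n × M = 6.6 × 60.09 = 396.59 g

396.59 g


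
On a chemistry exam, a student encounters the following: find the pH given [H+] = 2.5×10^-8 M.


pH = -log10([H+]) = -log10(2.5×10^-8)
= 8 - log10(2.5)
= 8 - 0.4
= 7.6

7.6


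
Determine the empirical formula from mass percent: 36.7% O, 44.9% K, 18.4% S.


Assume 100 g sample. Moles of each element:
  O: 36.7/16.0 = 2.294 mol
  K: 44.9/39.1 = 1.148 mol
  S: 18.4/32.07 = 0.574 mol
Divide by smallest (0.574):
  O: 2.294/0.574 = 4.0
  K: 1.148/0.574 = 2.0
  S: 0.574/0.574 = 1.0
Empirical formula: K2SO4

K2SO4


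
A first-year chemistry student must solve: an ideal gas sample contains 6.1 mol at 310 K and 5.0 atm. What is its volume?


PV = nRT  (R = 0.08206 L·atm/(mol·K))
V = nRT/P = 6.1×0.08206×310/5.0
= 31.035 L

31.035 L


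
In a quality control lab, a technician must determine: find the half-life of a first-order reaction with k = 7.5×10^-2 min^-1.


t½ = ln2/k = 0.693147/(7.5×10^-2 min^-1)
= 9.242 min

9.242 min


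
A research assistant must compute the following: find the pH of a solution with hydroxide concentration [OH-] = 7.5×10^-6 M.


pOH = -log10([OH-]) = -log10(7.5×10^-6)
= 6 - log10(7.5) = 5.12
pH = 14 - pOH = 14 - 5.12 = 8.88

8.88


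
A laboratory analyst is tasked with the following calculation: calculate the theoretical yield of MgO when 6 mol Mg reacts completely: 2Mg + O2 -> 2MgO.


Mole ratio MgO:Mg = 2:2
n(MgO) = 6 × 2/2 = 6.000 mol
mass = 6.000 × 40.31 = 241.86 g

241.86 g


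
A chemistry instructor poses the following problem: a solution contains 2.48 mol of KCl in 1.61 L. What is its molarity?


M = n/V = 2.48/1.61 = 1.540 mol/L

1.540 M


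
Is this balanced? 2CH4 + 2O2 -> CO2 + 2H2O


Equation: 2CH4 + 2O2 -> CO2 + 2H2O
Check atoms: C: 2≠1, H: 8≠4, O: 4=4
Not balanced

No, not balanced


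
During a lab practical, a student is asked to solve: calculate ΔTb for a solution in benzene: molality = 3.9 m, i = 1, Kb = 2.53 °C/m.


ΔTb = Kb × m × i
= 2.53 × 3.9 × 1
= 9.867 °C

9.867 °C


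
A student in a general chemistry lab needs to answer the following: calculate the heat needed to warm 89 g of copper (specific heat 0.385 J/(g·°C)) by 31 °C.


q = mcΔT = 89 × 0.385 × 31
= 1062.22 J

1062.22 J


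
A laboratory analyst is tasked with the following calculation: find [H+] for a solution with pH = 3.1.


[H+] = 10^(-pH) = 10^(-3.1)
= 7.94×10^-4 M

7.94×10^-4 M


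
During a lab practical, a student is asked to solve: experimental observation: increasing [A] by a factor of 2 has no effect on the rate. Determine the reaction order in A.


rate ∝ [A]^n
rate ∝ [A]^0
Order in A: 0

0


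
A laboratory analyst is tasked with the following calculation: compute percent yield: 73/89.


% yield = actual/theoretical × 100
= 73/89 × 100
= 82.02%

82.02%


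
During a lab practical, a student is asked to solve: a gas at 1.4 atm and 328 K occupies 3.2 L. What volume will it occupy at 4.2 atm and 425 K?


P1V1/T1 = P2V2/T2
V2 = P1V1T2/(T1P2)
= 1.4×3.2×425/(328×4.2)
= 1.382 L

1.382 L


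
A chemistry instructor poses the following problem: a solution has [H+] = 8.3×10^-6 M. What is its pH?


pH = -log10([H+]) = -log10(8.3×10^-6)
= 6 - log10(8.3)
= 6 - 0.92
= 5.08

5.08


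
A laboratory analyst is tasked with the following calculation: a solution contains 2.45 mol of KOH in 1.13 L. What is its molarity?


M = n/V = 2.45/1.13 = 2.168 mol/L

2.168 M


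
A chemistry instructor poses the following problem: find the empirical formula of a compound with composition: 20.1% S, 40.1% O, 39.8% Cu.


Assume 100 g sample. Moles of each element:
  S: 20.1/32.07 = 0.627 mol
  O: 40.1/16.0 = 2.506 mol
  Cu: 39.8/63.55 = 0.626 mol
Divide by smallest (0.626):
  S: 0.627/0.626 = 1.0
  O: 2.506/0.626 = 4.0
  Cu: 0.626/0.626 = 1.0
Empirical formula: CuSO4

CuSO4


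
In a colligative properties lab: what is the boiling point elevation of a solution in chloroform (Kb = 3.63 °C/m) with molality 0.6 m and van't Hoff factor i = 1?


ΔTb = Kb × m × i
= 3.63 × 0.6 × 1
= 2.178 °C

2.178 °C


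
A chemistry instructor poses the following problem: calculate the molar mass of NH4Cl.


M(NH4Cl) = 1×14.01 + 4×1.008 + 1×35.45
= 14.01 + 4.03 + 35.45
= 53.49 g/mol

53.49 g/mol


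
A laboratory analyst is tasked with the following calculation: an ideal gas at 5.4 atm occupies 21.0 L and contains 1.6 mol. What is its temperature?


PV = nRT  (R = 0.08206 L·atm/(mol·K))
T = PV/(nR) = 5.4×21.0/(1.6×0.08206)
= 113.40/0.131296
= 863.70 K

863.70 K


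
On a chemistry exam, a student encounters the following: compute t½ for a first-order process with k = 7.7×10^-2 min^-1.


t½ = ln2/k = 0.693147/(7.7×10^-2 min^-1)
= 9.002 min

9.002 min


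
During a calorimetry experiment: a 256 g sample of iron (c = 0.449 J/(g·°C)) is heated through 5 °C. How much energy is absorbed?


q = mcΔT = 256 × 0.449 × 5
= 574.72 J

574.72 J


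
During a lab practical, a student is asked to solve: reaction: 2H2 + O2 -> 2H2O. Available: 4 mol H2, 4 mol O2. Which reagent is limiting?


Mole ratio available / coefficient:
  H2: 4/2 = 2.000
  O2: 4/1 = 4.000
Smaller ratio is limiting.

H2


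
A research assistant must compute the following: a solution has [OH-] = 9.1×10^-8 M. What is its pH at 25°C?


pOH = -log10([OH-]) = -log10(9.1×10^-8)
= 8 - log10(9.1) = 7.04
pH = 14 - pOH = 14 - 7.04 = 6.96

6.96


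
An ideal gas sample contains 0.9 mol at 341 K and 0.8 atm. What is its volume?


PV = nRT  (R = 0.08206 L·atm/(mol·K))
V = nRT/P = 0.9×0.08206×341/0.8
= 31.48 L

31.48 L


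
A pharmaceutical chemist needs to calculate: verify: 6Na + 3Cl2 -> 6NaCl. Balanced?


Equation: 6Na + 3Cl2 -> 6NaCl
Check atoms: Cl: 6=6, Na: 6=6
Balanced

Yes, balanced


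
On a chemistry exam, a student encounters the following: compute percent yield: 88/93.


% yield = actual/theoretical × 100
= 88/93 × 100
= 94.62%

94.62%


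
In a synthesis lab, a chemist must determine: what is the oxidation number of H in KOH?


H is +1 with nonmetals
Oxidation number: +1

+1


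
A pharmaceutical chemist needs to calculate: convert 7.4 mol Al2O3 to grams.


M(Al2O3) = 101.96 g/mol
mass = n × M = 7.4 × 101.96 = 754.50 g

754.50 g


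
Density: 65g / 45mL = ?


ρ = mass/volume
= 65/45
= 1.444 g/mL

1.444 g/mL


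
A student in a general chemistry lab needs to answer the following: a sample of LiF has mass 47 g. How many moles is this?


M(LiF) = 25.94 g/mol
n = mass/M = 47/25.94 = 1.8119 mol

1.8119 mol


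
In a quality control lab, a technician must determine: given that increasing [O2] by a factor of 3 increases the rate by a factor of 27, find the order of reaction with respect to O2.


rate ∝ [O2]^n
3^n = 27 → n = 3
Order in O2: 3

3


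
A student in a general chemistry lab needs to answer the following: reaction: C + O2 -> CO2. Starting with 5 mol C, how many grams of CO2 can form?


Mole ratio CO2:C = 1:1
n(CO2) = 5 × 1/1 = 5.000 mol
mass = 5.000 × 44.01 = 220.05 g

220.05 g


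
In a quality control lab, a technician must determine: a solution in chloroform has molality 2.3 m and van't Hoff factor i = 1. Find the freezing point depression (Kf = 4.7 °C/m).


ΔTf = Kf × m × i
= 4.7 × 2.3 × 1
= 10.81 °C

10.81 °C


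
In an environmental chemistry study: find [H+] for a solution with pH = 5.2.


[H+] = 10^(-pH) = 10^(-5.2)
= 6.31×10^-6 M

6.31×10^-6 M


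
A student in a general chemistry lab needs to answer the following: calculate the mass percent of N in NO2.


M(NO2) = 1×14.01 + 2×16.0 = 46.01 g/mol
Mass of N = 1 × 14.01 = 14.01 g/mol
% N = 14.01/46.01 × 100 = 30.45%

30.45%


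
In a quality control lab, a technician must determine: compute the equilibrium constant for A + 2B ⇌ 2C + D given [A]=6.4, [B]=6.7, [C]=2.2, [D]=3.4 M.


Kc = [C]^2[D]/([A][B]^2)
= (2.2^2 × 3.4^1)/(6.4^1 × 6.7^2)
= 16.456/287.296
= 0.05728

0.05728


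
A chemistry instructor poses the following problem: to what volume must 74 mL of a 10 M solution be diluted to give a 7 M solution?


C1V1 = C2V2
10 × 74 = 7 × V2
V2 = 740/7 = 105.71 mL

105.71 mL


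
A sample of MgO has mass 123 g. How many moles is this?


M(MgO) = 40.31 g/mol
n = mass/M = 123/40.31 = 3.0514 mol

3.0514 mol


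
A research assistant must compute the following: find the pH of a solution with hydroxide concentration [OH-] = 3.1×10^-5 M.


pOH = -log10([OH-]) = -log10(3.1×10^-5)
= 5 - log10(3.1) = 4.51
pH = 14 - pOH = 14 - 4.51 = 9.49

9.49


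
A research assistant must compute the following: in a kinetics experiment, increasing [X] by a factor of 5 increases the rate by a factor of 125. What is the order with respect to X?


rate ∝ [X]^n
5^n = 125 → n = 3
Order in X: 3

3


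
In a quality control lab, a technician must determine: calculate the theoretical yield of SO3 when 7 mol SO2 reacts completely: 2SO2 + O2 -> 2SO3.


Mole ratio SO3:SO2 = 2:2
n(SO3) = 7 × 2/2 = 7.000 mol
mass = 7.000 × 80.07 = 560.49 g

560.49 g


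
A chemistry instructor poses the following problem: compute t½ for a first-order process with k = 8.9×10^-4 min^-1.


t½ = ln2/k = 0.693147/(8.9×10^-4 min^-1)
= 778.8 min

778.8 min


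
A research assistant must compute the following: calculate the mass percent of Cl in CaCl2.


M(CaCl2) = 1×40.08 + 2×35.45 = 110.98 g/mol
Mass of Cl = 2 × 35.45 = 70.90 g/mol
% Cl = 70.90/110.98 × 100 = 63.89%

63.89%


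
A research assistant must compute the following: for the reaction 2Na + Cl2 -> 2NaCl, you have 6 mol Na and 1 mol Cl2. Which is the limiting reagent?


Mole ratio available / coefficient:
  Na: 6/2 = 3.000
  Cl2: 1/1 = 1.000
Smaller ratio is limiting.

Cl2


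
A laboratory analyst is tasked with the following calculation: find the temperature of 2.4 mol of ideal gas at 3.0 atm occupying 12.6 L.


PV = nRT  (R = 0.08206 L·atm/(mol·K))
T = PV/(nR) = 3.0×12.6/(2.4×0.08206)
= 37.80/0.196944
= 191.93 K

191.93 K


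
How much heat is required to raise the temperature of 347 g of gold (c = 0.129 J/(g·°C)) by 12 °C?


q = mcΔT = 347 × 0.129 × 12
= 537.16 J

537.16 J


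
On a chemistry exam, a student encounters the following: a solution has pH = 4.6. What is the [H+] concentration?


[H+] = 10^(-pH) = 10^(-4.6)
= 2.51×10^-5 M

2.51×10^-5 M


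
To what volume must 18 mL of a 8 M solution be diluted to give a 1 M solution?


C1V1 = C2V2
8 × 18 = 1 × V2
V2 = 144/1 = 144.0 mL

144.0 mL


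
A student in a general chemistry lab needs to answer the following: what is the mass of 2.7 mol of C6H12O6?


M(C6H12O6) = 180.16 g/mol
mass = n × M = 2.7 × 180.16 = 486.43 g

486.43 g


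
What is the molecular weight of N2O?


M(N2O) = 2×14.01 + 1×16.0
= 28.02 + 16.0
= 44.02 g/mol

44.02 g/mol


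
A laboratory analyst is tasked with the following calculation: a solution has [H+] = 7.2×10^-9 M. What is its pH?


pH = -log10([H+]) = -log10(7.2×10^-9)
= 9 - log10(7.2)
= 9 - 0.86
= 8.14

8.14


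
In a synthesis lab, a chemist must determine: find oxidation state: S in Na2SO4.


2(+1) + x + 4(-2) = 0, so x = +6
Oxidation number: +6

+6


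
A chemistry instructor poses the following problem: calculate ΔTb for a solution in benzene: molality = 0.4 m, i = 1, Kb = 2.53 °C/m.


ΔTb = Kb × m × i
= 2.53 × 0.4 × 1
= 1.012 °C

1.012 °C


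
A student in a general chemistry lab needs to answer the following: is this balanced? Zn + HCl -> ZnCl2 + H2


Equation: Zn + HCl -> ZnCl2 + H2
Check atoms: Cl: 1≠2, H: 1≠2, Zn: 1=1
Not balanced

No, not balanced


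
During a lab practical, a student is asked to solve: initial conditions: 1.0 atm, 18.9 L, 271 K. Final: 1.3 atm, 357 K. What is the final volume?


P1V1/T1 = P2V2/T2
V2 = P1V1T2/(T1P2)
= 1.0×18.9×357/(271×1.3)
= 19.152 L

19.152 L


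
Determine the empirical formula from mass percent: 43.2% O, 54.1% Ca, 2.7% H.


Assume 100 g sample. Moles of each element:
  O: 43.2/16.0 = 2.7 mol
  Ca: 54.1/40.08 = 1.35 mol
  H: 2.7/1.008 = 2.679 mol
Divide by smallest (1.35):
  O: 2.7/1.35 = 2.0
  Ca: 1.35/1.35 = 1.0
  H: 2.679/1.35 = 1.98
Empirical formula: CaO2H2

CaO2H2


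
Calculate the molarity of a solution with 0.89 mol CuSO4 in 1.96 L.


M = n/V = 0.89/1.96 = 0.454 mol/L

0.454 M


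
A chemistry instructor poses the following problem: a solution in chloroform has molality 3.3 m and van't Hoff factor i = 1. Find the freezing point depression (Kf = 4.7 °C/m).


ΔTf = Kf × m × i
= 4.7 × 3.3 × 1
= 15.51 °C

15.51 °C


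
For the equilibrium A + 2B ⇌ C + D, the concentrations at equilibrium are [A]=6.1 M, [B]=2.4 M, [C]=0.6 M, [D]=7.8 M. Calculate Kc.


Kc = [C][D]/([A][B]^2)
= (0.6^1 × 7.8^1)/(6.1^1 × 2.4^2)
= 4.68/35.136
= 0.1332

0.1332


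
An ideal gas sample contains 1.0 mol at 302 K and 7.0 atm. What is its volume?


PV = nRT  (R = 0.08206 L·atm/(mol·K))
V = nRT/P = 1.0×0.08206×302/7.0
= 3.54 L

3.54 L


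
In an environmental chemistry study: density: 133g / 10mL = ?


ρ = mass/volume
= 133/10
= 13.3 g/mL

13.3 g/mL


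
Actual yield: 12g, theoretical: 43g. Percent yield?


% yield = actual/theoretical × 100
= 12/43 × 100
= 27.91%

27.91%
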